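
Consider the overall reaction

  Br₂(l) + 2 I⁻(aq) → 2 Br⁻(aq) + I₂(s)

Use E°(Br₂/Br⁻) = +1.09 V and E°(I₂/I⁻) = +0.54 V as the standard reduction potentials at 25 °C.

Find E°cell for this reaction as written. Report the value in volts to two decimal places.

The Br₂/Br⁻ couple has the higher reduction potential, so it is the cathode; I₂/I⁻ is oxidised at the anode.
E°cell = E°(cathode) − E°(anode) = (+1.09) − (+0.54) = +0.55 V.
Since E°cell > 0, the reaction is spontaneous under standard conditions.

+0.55 V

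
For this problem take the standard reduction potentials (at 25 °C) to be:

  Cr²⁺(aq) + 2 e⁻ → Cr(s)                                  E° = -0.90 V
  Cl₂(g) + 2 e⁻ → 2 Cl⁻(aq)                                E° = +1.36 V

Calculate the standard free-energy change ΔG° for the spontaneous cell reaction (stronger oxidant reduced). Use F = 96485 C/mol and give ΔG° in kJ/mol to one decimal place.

Cl₂/Cl⁻ (E° = +1.36 V) is the cathode; Cr²⁺/Cr (E° = -0.90 V) is the anode, so E°cell = +2.26 V.
Balancing electrons gives n = 2 (lcm of 2 and 2).
ΔG° = −nFE° = −(2)(96485)(+2.26) = -436,112 J = -436.1 kJ/mol.

-436.1 kJ/mol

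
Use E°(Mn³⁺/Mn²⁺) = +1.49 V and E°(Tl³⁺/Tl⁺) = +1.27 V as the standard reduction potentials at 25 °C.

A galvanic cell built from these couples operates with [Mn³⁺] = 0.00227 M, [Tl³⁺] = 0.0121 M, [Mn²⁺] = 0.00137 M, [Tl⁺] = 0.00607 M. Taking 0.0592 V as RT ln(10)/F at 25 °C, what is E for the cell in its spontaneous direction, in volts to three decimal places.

Mn³⁺/Mn²⁺ is the cathode (higher E°), Tl³⁺/Tl⁺ the anode: E°cell = +1.49 − (+1.27) = +0.22 V, n = 2.
Overall: 2 Mn³⁺(aq) + Tl⁺(aq) → 2 Mn²⁺(aq) + Tl³⁺(aq)
Q = [Mn²⁺]^2·[Tl³⁺] / ([Mn³⁺]^2·[Tl⁺]); log Q = -0.139.
E = E° − (0.0592/n) log Q = +0.22 − (0.0592/2)(-0.139) = +0.224 V.

+0.224 V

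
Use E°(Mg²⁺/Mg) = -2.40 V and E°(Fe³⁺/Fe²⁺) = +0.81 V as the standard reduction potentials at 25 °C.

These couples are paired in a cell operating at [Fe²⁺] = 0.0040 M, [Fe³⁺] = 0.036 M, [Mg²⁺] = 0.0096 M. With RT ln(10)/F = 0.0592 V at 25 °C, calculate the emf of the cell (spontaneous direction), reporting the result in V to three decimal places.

Fe³⁺/Fe²⁺ is the cathode (higher E°), Mg²⁺/Mg the anode: E°cell = +0.81 − (-2.40) = +3.21 V, n = 2.
Overall: 2 Fe³⁺(aq) + Mg(s) → 2 Fe²⁺(aq) + Mg²⁺(aq)
Q = [Fe²⁺]^2·[Mg²⁺] / ([Fe³⁺]^2); log Q = -3.926.
E = E° − (0.0592/n) log Q = +3.21 − (0.0592/2)(-3.926) = +3.326 V.

+3.326 V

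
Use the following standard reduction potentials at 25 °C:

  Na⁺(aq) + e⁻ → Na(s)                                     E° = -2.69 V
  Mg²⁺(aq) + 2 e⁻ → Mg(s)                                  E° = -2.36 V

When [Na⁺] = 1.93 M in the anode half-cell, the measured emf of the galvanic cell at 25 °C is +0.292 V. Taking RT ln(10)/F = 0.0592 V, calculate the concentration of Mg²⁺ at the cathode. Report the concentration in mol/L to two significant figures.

0.19 M

Mg²⁺/Mg is the cathode, Na⁺/Na the anode: E°cell = +0.33 V, n = 2.
Overall reaction: Mg²⁺(aq) + 2 Na(s) → Mg(s) + 2 Na⁺(aq); Q = [Na⁺]^2/[Mg²⁺]^1.
From E = E° − (0.0592/n) log Q: log Q = (E° − E)·n/0.0592 = (+0.33 − (+0.292))·2/0.0592 = 1.2838.
So 1·log[Mg²⁺] = 2·log(1.93) − log Q = 0.5711 − (1.2838) = -0.7127; [Mg²⁺] = 10^(-0.7127) ≈ 0.19 M.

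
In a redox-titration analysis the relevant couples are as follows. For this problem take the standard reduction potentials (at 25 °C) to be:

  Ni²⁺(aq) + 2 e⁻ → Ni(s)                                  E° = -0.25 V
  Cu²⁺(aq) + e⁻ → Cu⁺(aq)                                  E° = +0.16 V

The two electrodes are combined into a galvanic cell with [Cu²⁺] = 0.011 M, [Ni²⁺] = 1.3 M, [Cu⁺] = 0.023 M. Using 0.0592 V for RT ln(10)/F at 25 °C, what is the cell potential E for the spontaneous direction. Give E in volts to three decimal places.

Cu²⁺/Cu⁺ is the cathode (higher E°), Ni²⁺/Ni the anode: E°cell = +0.16 − (-0.25) = +0.41 V, n = 2.
Overall: 2 Cu²⁺(aq) + Ni(s) → 2 Cu⁺(aq) + Ni²⁺(aq)
Q = [Cu⁺]^2·[Ni²⁺] / ([Cu²⁺]^2); log Q = 0.755.
E = E° − (0.0592/n) log Q = +0.41 − (0.0592/2)(0.755) = +0.388 V.

+0.388 V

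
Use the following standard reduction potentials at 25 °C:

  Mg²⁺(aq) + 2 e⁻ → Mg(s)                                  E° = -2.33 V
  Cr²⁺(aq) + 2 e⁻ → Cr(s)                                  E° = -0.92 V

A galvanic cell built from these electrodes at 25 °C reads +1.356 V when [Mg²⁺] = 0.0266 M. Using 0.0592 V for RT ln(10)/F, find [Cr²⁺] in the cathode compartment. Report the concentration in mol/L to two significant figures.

Cr²⁺/Cr is the cathode, Mg²⁺/Mg the anode: E°cell = +1.41 V, n = 2.
Overall reaction: Cr²⁺(aq) + Mg(s) → Cr(s) + Mg²⁺(aq); Q = [Mg²⁺]^1/[Cr²⁺]^1.
From E = E° − (0.0592/n) log Q: log Q = (E° − E)·n/0.0592 = (+1.41 − (+1.356))·2/0.0592 = 1.8243.
So 1·log[Cr²⁺] = 1·log(0.0266) − log Q = -1.5751 − (1.8243) = -3.3994; [Cr²⁺] = 10^(-3.3994) ≈ 0.00040 M.

0.00040 M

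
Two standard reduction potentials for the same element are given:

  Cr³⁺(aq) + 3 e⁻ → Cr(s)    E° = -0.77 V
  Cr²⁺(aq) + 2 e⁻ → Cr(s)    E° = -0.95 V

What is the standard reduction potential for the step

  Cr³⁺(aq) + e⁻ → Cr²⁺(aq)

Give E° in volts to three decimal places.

-0.410 V

Sequential free energies add, so n₃E°₃ = n₁E°₁ + n₂E°₂.
With n₃ = 3, and the known step contributing 2×(-0.95) V, the unknown satisfies 1·E° = 3×(-0.77) − 2×(-0.95) = -0.410.
E° = -0.410 / 1 = -0.410 V.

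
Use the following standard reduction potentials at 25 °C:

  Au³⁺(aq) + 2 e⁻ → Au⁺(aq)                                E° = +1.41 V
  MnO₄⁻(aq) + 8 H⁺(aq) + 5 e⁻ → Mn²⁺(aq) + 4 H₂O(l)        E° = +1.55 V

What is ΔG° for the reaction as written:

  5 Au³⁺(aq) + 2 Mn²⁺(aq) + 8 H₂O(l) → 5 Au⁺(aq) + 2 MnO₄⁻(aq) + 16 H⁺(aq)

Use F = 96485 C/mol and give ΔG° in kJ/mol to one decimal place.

+135.1 kJ/mol

As written, Au³⁺/Au⁺ is reduced (cathode) and MnO₄⁻/Mn²⁺ is oxidised (anode), so E°cell = (+1.41) − (+1.55) = -0.14 V.
Balancing electrons gives n = 10.
ΔG° = −nFE° = −(10)(96485)(-0.14) = 135,079 J = +135.1 kJ/mol.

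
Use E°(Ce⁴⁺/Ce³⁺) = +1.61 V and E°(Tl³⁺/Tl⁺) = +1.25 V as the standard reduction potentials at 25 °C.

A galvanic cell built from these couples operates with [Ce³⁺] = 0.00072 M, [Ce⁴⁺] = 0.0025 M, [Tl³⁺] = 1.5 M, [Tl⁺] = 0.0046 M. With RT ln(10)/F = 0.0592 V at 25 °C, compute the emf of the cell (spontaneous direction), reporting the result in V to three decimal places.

+0.318 V

Ce⁴⁺/Ce³⁺ is the cathode (higher E°), Tl³⁺/Tl⁺ the anode: E°cell = +1.61 − (+1.25) = +0.36 V, n = 2.
Overall: 2 Ce⁴⁺(aq) + Tl⁺(aq) → 2 Ce³⁺(aq) + Tl³⁺(aq)
Q = [Ce³⁺]^2·[Tl³⁺] / ([Ce⁴⁺]^2·[Tl⁺]); log Q = 1.432.
E = E° − (0.0592/n) log Q = +0.36 − (0.0592/2)(1.432) = +0.318 V.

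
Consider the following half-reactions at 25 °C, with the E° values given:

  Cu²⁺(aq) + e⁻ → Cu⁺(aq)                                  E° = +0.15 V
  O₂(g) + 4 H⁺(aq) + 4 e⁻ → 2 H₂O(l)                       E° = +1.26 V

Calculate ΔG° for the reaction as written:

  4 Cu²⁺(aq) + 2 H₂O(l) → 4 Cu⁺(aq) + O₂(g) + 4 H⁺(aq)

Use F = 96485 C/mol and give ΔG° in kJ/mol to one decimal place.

As written, Cu²⁺/Cu⁺ is reduced (cathode) and O₂/H₂O is oxidised (anode), so E°cell = (+0.15) − (+1.26) = -1.11 V.
Balancing electrons gives n = 4.
ΔG° = −nFE° = −(4)(96485)(-1.11) = 428,393 J = +428.4 kJ/mol.

+428.4 kJ/mol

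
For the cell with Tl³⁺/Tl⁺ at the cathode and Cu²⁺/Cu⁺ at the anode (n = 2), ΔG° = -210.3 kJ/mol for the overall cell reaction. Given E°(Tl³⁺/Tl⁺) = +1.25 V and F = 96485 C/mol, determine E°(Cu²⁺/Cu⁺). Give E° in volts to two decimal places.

+0.16 V

E°cell = −ΔG°/(nF) = −(-210.3×10³)/((2)(96485)) = +1.090 V.
Since Tl³⁺/Tl⁺ is the cathode and Cu²⁺/Cu⁺ the anode, E°cell = E°(Tl³⁺/Tl⁺) − E°(Cu²⁺/Cu⁺).
So E°(Cu²⁺/Cu⁺) = E°(Tl³⁺/Tl⁺) − E°cell = (+1.25) − (+1.090) = +0.16 V.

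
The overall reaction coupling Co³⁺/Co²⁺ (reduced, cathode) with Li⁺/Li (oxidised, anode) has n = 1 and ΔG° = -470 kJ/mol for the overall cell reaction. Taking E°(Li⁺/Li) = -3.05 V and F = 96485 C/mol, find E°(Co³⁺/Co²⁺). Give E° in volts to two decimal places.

+1.82 V

E°cell = −ΔG°/(nF) = −(-470×10³)/((1)(96485)) = +4.871 V.
Since Co³⁺/Co²⁺ is the cathode and Li⁺/Li the anode, E°cell = E°(Co³⁺/Co²⁺) − E°(Li⁺/Li).
So E°(Co³⁺/Co²⁺) = E°cell + E°(Li⁺/Li) = +4.871 + (-3.05) = +1.82 V.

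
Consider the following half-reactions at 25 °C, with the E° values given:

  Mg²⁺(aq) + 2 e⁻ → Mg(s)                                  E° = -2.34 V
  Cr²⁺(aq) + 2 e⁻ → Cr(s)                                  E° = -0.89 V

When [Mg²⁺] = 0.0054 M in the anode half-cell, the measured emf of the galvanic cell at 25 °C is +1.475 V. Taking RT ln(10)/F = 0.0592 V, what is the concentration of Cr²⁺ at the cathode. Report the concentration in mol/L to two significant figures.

Cr²⁺/Cr is the cathode, Mg²⁺/Mg the anode: E°cell = +1.45 V, n = 2.
Overall reaction: Cr²⁺(aq) + Mg(s) → Cr(s) + Mg²⁺(aq); Q = [Mg²⁺]^1/[Cr²⁺]^1.
From E = E° − (0.0592/n) log Q: log Q = (E° − E)·n/0.0592 = (+1.45 − (+1.475))·2/0.0592 = -0.8446.
So 1·log[Cr²⁺] = 1·log(0.0054) − log Q = -2.2676 − (-0.8446) = -1.4230; [Cr²⁺] = 10^(-1.4230) ≈ 0.038 M.

0.038 M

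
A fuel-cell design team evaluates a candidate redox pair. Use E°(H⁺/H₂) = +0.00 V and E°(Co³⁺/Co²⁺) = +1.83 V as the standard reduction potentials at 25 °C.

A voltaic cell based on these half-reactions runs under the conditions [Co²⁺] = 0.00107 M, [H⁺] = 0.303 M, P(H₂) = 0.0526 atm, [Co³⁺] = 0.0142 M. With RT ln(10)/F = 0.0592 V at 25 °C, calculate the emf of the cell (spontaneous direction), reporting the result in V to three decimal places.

+1.889 V

Co³⁺/Co²⁺ is the cathode (higher E°), H⁺/H₂ the anode: E°cell = +1.83 − (+0.00) = +1.83 V, n = 2.
Overall: 2 Co³⁺(aq) + H₂(g) → 2 Co²⁺(aq) + 2 H⁺(aq)
Q = [Co²⁺]^2·[H⁺]^2 / ([Co³⁺]^2·P(H₂)); log Q = -2.004.
E = E° − (0.0592/n) log Q = +1.83 − (0.0592/2)(-2.004) = +1.889 V.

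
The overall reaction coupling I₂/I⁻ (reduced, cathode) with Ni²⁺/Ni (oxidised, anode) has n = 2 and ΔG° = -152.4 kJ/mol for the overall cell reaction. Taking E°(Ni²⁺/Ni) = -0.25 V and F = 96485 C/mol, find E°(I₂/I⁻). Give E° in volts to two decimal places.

+0.54 V

E°cell = −ΔG°/(nF) = −(-152.4×10³)/((2)(96485)) = +0.790 V.
Since I₂/I⁻ is the cathode and Ni²⁺/Ni the anode, E°cell = E°(I₂/I⁻) − E°(Ni²⁺/Ni).
So E°(I₂/I⁻) = E°cell + E°(Ni²⁺/Ni) = +0.790 + (-0.25) = +0.54 V.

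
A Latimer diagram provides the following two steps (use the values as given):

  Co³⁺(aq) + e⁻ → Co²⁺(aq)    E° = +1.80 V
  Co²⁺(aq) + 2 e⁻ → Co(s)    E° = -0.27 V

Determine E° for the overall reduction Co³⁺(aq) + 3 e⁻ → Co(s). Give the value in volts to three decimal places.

+0.420 V

Adding the free-energy changes (−nFE°) of the two steps gives −n₃FE°₃ = −n₁FE°₁ − n₂FE°₂.
E°₃ = (1×+1.80 + 2×-0.27) / 3 = (+1.260) / 3 = +0.420 V.
Simply averaging or adding the two E° values would be wrong; the electron-weighted sum is required.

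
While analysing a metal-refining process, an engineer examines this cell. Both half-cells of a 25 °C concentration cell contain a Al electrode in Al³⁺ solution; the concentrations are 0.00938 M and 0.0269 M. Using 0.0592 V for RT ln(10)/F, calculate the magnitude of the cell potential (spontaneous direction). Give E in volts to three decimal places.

For a concentration cell E°cell = 0. The 0.0269 M side is the cathode (reduction is favoured where [Al³⁺] is higher).
With n = 3, E = −(0.0592/3) log([Al³⁺]ₐₙ/[Al³⁺]꜀ₐₜ) = −(0.0592/3) log(0.00938/0.0269) = −(0.0592/3)(-0.458) = +0.009 V.

+0.009 V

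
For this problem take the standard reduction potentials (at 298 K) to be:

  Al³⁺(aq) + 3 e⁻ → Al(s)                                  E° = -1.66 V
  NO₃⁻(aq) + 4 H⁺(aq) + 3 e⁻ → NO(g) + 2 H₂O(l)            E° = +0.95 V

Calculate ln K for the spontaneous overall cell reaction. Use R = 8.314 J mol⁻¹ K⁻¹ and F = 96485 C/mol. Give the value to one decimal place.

304.9

Cathode: NO₃⁻/NO; anode: Al³⁺/Al. E°cell = (+0.95) − (-1.66) = +2.61 V, with n = 3.
ΔG° = −nFE° = −RT ln K, so ln K = nFE°/(RT) = (3)(96485)(+2.61) / ((8.314)(298)) = 304.927.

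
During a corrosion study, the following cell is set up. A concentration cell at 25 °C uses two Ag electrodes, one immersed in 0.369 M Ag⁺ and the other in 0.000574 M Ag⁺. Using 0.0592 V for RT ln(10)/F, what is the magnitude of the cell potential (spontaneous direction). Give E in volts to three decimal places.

+0.166 V

For a concentration cell E°cell = 0. The 0.369 M side is the cathode (reduction is favoured where [Ag⁺] is higher).
With n = 1, E = −(0.0592/1) log([Ag⁺]ₐₙ/[Ag⁺]꜀ₐₜ) = −(0.0592/1) log(0.000574/0.369) = −(0.0592/1)(-2.808) = +0.166 V.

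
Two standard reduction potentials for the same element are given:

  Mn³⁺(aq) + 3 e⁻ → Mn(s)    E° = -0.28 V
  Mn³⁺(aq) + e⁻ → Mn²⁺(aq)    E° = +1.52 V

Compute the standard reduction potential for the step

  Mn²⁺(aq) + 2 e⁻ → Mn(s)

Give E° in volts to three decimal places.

Sequential free energies add, so n₃E°₃ = n₁E°₁ + n₂E°₂.
With n₃ = 3, and the known step contributing 1×(+1.52) V, the unknown satisfies 2·E° = 3×(-0.28) − 1×(+1.52) = -2.360.
E° = -2.360 / 2 = -1.180 V.

-1.180 V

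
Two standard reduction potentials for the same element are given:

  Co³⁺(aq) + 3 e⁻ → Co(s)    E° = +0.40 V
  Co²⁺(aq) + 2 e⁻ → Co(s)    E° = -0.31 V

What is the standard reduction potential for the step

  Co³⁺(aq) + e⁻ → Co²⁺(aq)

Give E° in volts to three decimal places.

+1.820 V

Sequential free energies add, so n₃E°₃ = n₁E°₁ + n₂E°₂.
With n₃ = 3, and the known step contributing 2×(-0.31) V, the unknown satisfies 1·E° = 3×(+0.40) − 2×(-0.31) = +1.820.
E° = +1.820 / 1 = +1.820 V.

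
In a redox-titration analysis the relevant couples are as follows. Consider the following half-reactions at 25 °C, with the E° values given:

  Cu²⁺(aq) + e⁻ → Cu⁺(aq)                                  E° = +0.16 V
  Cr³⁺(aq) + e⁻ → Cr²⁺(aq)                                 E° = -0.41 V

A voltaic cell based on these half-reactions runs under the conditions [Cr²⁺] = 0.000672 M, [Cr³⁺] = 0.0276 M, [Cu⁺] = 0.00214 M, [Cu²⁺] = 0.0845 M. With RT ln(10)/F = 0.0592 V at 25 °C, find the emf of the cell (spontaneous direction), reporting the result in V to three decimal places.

+0.569 V

Cu²⁺/Cu⁺ is the cathode (higher E°), Cr³⁺/Cr²⁺ the anode: E°cell = +0.16 − (-0.41) = +0.57 V, n = 1.
Overall: Cu²⁺(aq) + Cr²⁺(aq) → Cu⁺(aq) + Cr³⁺(aq)
Q = [Cu⁺]·[Cr³⁺] / ([Cu²⁺]·[Cr²⁺]); log Q = 0.017.
E = E° − (0.0592/n) log Q = +0.57 − (0.0592/1)(0.017) = +0.569 V.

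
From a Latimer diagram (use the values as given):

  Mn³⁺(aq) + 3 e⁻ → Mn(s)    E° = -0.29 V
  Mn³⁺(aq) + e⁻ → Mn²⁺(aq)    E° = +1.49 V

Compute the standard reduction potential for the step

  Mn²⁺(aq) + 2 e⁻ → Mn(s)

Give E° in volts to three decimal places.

-1.180 V

Sequential free energies add, so n₃E°₃ = n₁E°₁ + n₂E°₂.
With n₃ = 3, and the known step contributing 1×(+1.49) V, the unknown satisfies 2·E° = 3×(-0.29) − 1×(+1.49) = -2.360.
E° = -2.360 / 2 = -1.180 V.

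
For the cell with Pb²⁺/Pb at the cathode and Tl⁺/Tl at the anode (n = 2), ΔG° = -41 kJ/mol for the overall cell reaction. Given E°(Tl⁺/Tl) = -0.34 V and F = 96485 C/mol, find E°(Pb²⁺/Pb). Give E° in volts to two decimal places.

-0.13 V

E°cell = −ΔG°/(nF) = −(-41×10³)/((2)(96485)) = +0.212 V.
Since Pb²⁺/Pb is the cathode and Tl⁺/Tl the anode, E°cell = E°(Pb²⁺/Pb) − E°(Tl⁺/Tl).
So E°(Pb²⁺/Pb) = E°cell + E°(Tl⁺/Tl) = +0.212 + (-0.34) = -0.13 V.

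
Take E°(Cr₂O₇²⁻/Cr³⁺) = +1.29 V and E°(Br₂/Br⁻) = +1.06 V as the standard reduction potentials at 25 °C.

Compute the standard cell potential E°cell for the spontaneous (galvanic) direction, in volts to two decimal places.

The Cr₂O₇²⁻/Cr³⁺ couple has the higher reduction potential, so it is the cathode; Br₂/Br⁻ is oxidised at the anode.
E°cell = E°(cathode) − E°(anode) = (+1.29) − (+1.06) = +0.23 V.

+0.23 V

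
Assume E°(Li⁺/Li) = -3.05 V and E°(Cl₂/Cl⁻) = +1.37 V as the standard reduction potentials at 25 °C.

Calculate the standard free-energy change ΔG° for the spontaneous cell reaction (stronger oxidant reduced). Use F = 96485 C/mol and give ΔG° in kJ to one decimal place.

-852.9 kJ

Cl₂/Cl⁻ (E° = +1.37 V) is the cathode; Li⁺/Li (E° = -3.05 V) is the anode, so E°cell = +4.42 V.
Balancing electrons gives n = 2 (lcm of 2 and 1).
ΔG° = −nFE° = −(2)(96485)(+4.42) = -852,927 J = -852.9 kJ.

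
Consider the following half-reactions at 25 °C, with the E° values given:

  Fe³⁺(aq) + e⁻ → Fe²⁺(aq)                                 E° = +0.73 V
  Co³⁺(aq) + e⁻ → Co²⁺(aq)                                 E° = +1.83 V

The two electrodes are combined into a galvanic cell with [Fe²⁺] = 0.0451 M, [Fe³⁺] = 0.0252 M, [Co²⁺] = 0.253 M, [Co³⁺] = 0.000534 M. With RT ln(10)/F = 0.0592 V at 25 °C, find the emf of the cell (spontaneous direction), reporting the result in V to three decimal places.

Co³⁺/Co²⁺ is the cathode (higher E°), Fe³⁺/Fe²⁺ the anode: E°cell = +1.83 − (+0.73) = +1.10 V, n = 1.
Overall: Co³⁺(aq) + Fe²⁺(aq) → Co²⁺(aq) + Fe³⁺(aq)
Q = [Co²⁺]·[Fe³⁺] / ([Co³⁺]·[Fe²⁺]); log Q = 2.423.
E = E° − (0.0592/n) log Q = +1.10 − (0.0592/1)(2.423) = +0.957 V.

+0.957 V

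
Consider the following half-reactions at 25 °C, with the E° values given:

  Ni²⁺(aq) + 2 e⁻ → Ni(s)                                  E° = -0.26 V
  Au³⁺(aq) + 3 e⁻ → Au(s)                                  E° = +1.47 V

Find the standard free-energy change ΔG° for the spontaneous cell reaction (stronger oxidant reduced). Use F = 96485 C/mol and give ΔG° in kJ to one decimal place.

-1001.5 kJ

Au³⁺/Au (E° = +1.47 V) is the cathode; Ni²⁺/Ni (E° = -0.26 V) is the anode, so E°cell = +1.73 V.
Balancing electrons gives n = 6 (lcm of 3 and 2).
ΔG° = −nFE° = −(6)(96485)(+1.73) = -1,001,514 J = -1001.5 kJ.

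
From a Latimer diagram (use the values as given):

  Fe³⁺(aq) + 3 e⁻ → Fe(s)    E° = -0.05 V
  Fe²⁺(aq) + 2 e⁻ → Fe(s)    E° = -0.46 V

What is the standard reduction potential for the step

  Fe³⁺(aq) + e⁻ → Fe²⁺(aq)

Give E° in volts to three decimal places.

Sequential free energies add, so n₃E°₃ = n₁E°₁ + n₂E°₂.
With n₃ = 3, and the known step contributing 2×(-0.46) V, the unknown satisfies 1·E° = 3×(-0.05) − 2×(-0.46) = +0.770.
E° = +0.770 / 1 = +0.770 V.

+0.770 V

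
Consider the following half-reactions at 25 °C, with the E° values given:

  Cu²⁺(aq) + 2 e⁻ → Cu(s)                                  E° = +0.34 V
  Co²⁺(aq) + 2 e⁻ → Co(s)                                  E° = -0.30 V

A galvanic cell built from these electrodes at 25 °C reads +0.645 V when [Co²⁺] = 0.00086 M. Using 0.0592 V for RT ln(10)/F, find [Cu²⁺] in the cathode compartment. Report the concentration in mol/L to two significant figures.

0.0013 M

Cu²⁺/Cu is the cathode, Co²⁺/Co the anode: E°cell = +0.64 V, n = 2.
Overall reaction: Cu²⁺(aq) + Co(s) → Cu(s) + Co²⁺(aq); Q = [Co²⁺]^1/[Cu²⁺]^1.
From E = E° − (0.0592/n) log Q: log Q = (E° − E)·n/0.0592 = (+0.64 − (+0.645))·2/0.0592 = -0.1689.
So 1·log[Cu²⁺] = 1·log(0.00086) − log Q = -3.0655 − (-0.1689) = -2.8966; [Cu²⁺] = 10^(-2.8966) ≈ 0.0013 M.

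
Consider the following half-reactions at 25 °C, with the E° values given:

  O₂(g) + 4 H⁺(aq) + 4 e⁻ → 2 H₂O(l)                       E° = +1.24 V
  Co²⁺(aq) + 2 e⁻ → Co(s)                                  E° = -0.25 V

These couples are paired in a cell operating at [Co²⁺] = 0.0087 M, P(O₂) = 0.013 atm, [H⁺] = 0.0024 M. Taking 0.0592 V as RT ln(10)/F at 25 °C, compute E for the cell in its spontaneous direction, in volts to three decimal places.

+1.368 V

O₂/H₂O is the cathode (higher E°), Co²⁺/Co the anode: E°cell = +1.24 − (-0.25) = +1.49 V, n = 4.
Overall: O₂(g) + 4 H⁺(aq) + 2 Co(s) → 2 H₂O(l) + 2 Co²⁺(aq)
Q = [Co²⁺]^2 / (P(O₂)·[H⁺]^4); log Q = 8.244.
E = E° − (0.0592/n) log Q = +1.49 − (0.0592/4)(8.244) = +1.368 V.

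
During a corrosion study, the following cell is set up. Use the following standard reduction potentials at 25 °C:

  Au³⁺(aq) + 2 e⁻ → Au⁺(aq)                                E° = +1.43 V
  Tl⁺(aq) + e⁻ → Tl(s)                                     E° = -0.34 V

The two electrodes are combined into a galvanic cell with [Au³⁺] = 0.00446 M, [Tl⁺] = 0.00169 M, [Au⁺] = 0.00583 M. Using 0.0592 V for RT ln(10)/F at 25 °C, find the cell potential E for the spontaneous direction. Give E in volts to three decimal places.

+1.931 V

Au³⁺/Au⁺ is the cathode (higher E°), Tl⁺/Tl the anode: E°cell = +1.43 − (-0.34) = +1.77 V, n = 2.
Overall: Au³⁺(aq) + 2 Tl(s) → Au⁺(aq) + 2 Tl⁺(aq)
Q = [Au⁺]·[Tl⁺]^2 / ([Au³⁺]); log Q = -5.428.
E = E° − (0.0592/n) log Q = +1.77 − (0.0592/2)(-5.428) = +1.931 V.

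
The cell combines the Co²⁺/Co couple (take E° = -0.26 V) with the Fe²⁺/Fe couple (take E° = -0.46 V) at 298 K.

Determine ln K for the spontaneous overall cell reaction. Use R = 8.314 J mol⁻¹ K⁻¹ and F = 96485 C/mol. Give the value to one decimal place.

Cathode: Co²⁺/Co; anode: Fe²⁺/Fe. E°cell = (-0.26) − (-0.46) = +0.20 V, with n = 2.
ΔG° = −nFE° = −RT ln K, so ln K = nFE°/(RT) = (2)(96485)(+0.20) / ((8.314)(298)) = 15.577.

15.6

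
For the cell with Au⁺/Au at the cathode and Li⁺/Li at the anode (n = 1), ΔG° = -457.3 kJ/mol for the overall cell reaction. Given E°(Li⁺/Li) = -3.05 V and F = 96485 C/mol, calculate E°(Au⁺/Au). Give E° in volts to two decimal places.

+1.69 V

E°cell = −ΔG°/(nF) = −(-457.3×10³)/((1)(96485)) = +4.740 V.
Since Au⁺/Au is the cathode and Li⁺/Li the anode, E°cell = E°(Au⁺/Au) − E°(Li⁺/Li).
So E°(Au⁺/Au) = E°cell + E°(Li⁺/Li) = +4.740 + (-3.05) = +1.69 V.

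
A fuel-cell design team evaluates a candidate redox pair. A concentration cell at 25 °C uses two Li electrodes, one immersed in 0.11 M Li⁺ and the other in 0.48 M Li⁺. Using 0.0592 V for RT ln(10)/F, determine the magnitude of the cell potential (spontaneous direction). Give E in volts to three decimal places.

+0.038 V

For a concentration cell E°cell = 0. The 0.48 M side is the cathode (reduction is favoured where [Li⁺] is higher).
With n = 1, E = −(0.0592/1) log([Li⁺]ₐₙ/[Li⁺]꜀ₐₜ) = −(0.0592/1) log(0.11/0.48) = −(0.0592/1)(-0.640) = +0.038 V.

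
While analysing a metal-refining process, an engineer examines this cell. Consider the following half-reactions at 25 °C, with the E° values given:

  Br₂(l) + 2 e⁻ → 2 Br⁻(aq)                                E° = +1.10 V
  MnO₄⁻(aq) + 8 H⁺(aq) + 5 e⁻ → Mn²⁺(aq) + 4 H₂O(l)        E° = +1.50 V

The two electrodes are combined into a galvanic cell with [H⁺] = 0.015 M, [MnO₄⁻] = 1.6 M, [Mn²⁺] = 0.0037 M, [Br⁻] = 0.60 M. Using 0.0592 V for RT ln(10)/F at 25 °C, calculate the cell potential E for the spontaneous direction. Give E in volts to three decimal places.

+0.245 V

MnO₄⁻/Mn²⁺ is the cathode (higher E°), Br₂/Br⁻ the anode: E°cell = +1.50 − (+1.10) = +0.40 V, n = 10.
Overall: 2 MnO₄⁻(aq) + 16 H⁺(aq) + 10 Br⁻(aq) → 2 Mn²⁺(aq) + 8 H₂O(l) + 5 Br₂(l)
Q = [Mn²⁺]^2 / ([MnO₄⁻]^2·[H⁺]^16·[Br⁻]^10); log Q = 26.129.
E = E° − (0.0592/n) log Q = +0.40 − (0.0592/10)(26.129) = +0.245 V.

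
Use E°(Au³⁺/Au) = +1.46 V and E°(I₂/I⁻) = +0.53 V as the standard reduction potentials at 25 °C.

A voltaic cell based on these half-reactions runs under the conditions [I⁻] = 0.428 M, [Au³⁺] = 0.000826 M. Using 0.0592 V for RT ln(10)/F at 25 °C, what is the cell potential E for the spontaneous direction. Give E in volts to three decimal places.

+0.847 V

Au³⁺/Au is the cathode (higher E°), I₂/I⁻ the anode: E°cell = +1.46 − (+0.53) = +0.93 V, n = 6.
Overall: 2 Au³⁺(aq) + 6 I⁻(aq) → 2 Au(s) + 3 I₂(s)
Q = 1 / ([Au³⁺]^2·[I⁻]^6); log Q = 8.377.
E = E° − (0.0592/n) log Q = +0.93 − (0.0592/6)(8.377) = +0.847 V.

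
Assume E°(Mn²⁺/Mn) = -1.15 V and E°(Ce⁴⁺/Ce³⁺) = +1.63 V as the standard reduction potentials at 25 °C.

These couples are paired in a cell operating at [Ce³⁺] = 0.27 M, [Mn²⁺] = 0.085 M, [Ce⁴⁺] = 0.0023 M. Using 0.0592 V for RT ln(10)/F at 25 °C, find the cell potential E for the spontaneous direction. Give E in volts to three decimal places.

Ce⁴⁺/Ce³⁺ is the cathode (higher E°), Mn²⁺/Mn the anode: E°cell = +1.63 − (-1.15) = +2.78 V, n = 2.
Overall: 2 Ce⁴⁺(aq) + Mn(s) → 2 Ce³⁺(aq) + Mn²⁺(aq)
Q = [Ce³⁺]^2·[Mn²⁺] / ([Ce⁴⁺]^2); log Q = 3.069.
E = E° − (0.0592/n) log Q = +2.78 − (0.0592/2)(3.069) = +2.689 V.

+2.689 V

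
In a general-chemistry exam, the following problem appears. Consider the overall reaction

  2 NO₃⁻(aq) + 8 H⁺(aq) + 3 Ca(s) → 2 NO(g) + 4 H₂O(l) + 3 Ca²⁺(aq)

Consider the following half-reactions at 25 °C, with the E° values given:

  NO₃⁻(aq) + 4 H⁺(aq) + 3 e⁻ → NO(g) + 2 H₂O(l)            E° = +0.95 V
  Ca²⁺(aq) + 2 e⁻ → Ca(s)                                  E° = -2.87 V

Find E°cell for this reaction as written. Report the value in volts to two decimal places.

+3.82 V

The NO₃⁻/NO couple has the higher reduction potential, so it is the cathode; Ca²⁺/Ca is oxidised at the anode.
E°cell = E°(cathode) − E°(anode) = (+0.95) − (-2.87) = +3.82 V.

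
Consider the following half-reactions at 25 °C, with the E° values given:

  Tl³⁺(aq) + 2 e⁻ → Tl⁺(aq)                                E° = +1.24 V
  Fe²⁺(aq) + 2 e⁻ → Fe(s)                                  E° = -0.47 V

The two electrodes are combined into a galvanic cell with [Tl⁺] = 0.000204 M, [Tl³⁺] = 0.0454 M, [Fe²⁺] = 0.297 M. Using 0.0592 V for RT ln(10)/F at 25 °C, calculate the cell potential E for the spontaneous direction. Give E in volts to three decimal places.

+1.795 V

Tl³⁺/Tl⁺ is the cathode (higher E°), Fe²⁺/Fe the anode: E°cell = +1.24 − (-0.47) = +1.71 V, n = 2.
Overall: Tl³⁺(aq) + Fe(s) → Tl⁺(aq) + Fe²⁺(aq)
Q = [Tl⁺]·[Fe²⁺] / ([Tl³⁺]); log Q = -2.875.
E = E° − (0.0592/n) log Q = +1.71 − (0.0592/2)(-2.875) = +1.795 V.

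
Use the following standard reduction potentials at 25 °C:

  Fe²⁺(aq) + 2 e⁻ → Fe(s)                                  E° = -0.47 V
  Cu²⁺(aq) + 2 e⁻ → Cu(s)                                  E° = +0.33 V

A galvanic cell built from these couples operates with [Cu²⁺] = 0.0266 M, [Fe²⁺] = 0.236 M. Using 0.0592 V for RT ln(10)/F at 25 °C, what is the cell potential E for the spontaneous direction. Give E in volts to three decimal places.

+0.772 V

Cu²⁺/Cu is the cathode (higher E°), Fe²⁺/Fe the anode: E°cell = +0.33 − (-0.47) = +0.80 V, n = 2.
Overall: Cu²⁺(aq) + Fe(s) → Cu(s) + Fe²⁺(aq)
Q = [Fe²⁺] / ([Cu²⁺]); log Q = 0.948.
E = E° − (0.0592/n) log Q = +0.80 − (0.0592/2)(0.948) = +0.772 V.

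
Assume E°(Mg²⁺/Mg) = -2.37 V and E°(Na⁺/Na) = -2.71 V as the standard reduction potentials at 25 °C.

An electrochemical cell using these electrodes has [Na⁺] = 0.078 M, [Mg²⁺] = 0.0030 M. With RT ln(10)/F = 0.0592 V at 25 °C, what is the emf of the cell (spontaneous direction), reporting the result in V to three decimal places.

+0.331 V

Mg²⁺/Mg is the cathode (higher E°), Na⁺/Na the anode: E°cell = -2.37 − (-2.71) = +0.34 V, n = 2.
Overall: Mg²⁺(aq) + 2 Na(s) → Mg(s) + 2 Na⁺(aq)
Q = [Na⁺]^2 / ([Mg²⁺]); log Q = 0.307.
E = E° − (0.0592/n) log Q = +0.34 − (0.0592/2)(0.307) = +0.331 V.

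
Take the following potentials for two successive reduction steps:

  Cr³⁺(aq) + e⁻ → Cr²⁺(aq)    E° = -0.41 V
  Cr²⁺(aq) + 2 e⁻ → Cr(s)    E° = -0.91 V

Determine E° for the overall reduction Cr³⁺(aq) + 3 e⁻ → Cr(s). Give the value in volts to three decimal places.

Standard free energies of sequential steps add: ΔG°₃ = ΔG°₁ + ΔG°₂, so n₃E°₃ = n₁E°₁ + n₂E°₂.
E°₃ = (1×-0.41 + 2×-0.91) / 3 = (-2.230) / 3 = -0.743 V.

-0.743 V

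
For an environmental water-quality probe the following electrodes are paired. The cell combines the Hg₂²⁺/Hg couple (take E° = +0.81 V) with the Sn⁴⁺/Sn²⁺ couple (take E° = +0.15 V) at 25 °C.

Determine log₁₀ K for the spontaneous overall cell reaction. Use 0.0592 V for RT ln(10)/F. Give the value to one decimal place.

Cathode: Hg₂²⁺/Hg; anode: Sn⁴⁺/Sn²⁺. E°cell = +0.66 V, n = 2.
log K = nE°cell / 0.0592 = (2)(+0.66) / 0.0592 = 22.3.

22.3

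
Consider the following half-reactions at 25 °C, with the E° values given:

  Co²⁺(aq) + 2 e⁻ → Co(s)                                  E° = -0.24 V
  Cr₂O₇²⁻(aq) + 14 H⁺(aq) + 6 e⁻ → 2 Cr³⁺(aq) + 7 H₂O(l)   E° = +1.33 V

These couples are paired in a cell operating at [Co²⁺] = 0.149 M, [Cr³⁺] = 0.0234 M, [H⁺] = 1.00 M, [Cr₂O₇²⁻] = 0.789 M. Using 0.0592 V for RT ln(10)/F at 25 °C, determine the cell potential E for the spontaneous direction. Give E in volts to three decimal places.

+1.626 V

Cr₂O₇²⁻/Cr³⁺ is the cathode (higher E°), Co²⁺/Co the anode: E°cell = +1.33 − (-0.24) = +1.57 V, n = 6.
Overall: Cr₂O₇²⁻(aq) + 14 H⁺(aq) + 3 Co(s) → 2 Cr³⁺(aq) + 7 H₂O(l) + 3 Co²⁺(aq)
Q = [Cr³⁺]^2·[Co²⁺]^3 / ([Cr₂O₇²⁻]·[H⁺]^14); log Q = -5.639.
E = E° − (0.0592/n) log Q = +1.57 − (0.0592/6)(-5.639) = +1.626 V.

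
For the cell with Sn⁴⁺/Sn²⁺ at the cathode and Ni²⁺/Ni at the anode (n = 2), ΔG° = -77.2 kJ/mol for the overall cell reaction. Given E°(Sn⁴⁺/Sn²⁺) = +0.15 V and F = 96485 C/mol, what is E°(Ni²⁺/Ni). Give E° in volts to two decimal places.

E°cell = −ΔG°/(nF) = −(-77.2×10³)/((2)(96485)) = +0.400 V.
Since Sn⁴⁺/Sn²⁺ is the cathode and Ni²⁺/Ni the anode, E°cell = E°(Sn⁴⁺/Sn²⁺) − E°(Ni²⁺/Ni).
So E°(Ni²⁺/Ni) = E°(Sn⁴⁺/Sn²⁺) − E°cell = (+0.15) − (+0.400) = -0.25 V.

-0.25 V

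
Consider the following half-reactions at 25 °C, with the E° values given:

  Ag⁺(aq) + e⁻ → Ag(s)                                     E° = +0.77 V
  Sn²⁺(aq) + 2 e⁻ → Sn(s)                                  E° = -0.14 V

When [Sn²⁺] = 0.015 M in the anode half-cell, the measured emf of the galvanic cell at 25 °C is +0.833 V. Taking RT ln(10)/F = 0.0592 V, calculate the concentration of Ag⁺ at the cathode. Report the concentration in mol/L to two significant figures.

Ag⁺/Ag is the cathode, Sn²⁺/Sn the anode: E°cell = +0.91 V, n = 2.
Overall reaction: 2 Ag⁺(aq) + Sn(s) → 2 Ag(s) + Sn²⁺(aq); Q = [Sn²⁺]^1/[Ag⁺]^2.
From E = E° − (0.0592/n) log Q: log Q = (E° − E)·n/0.0592 = (+0.91 − (+0.833))·2/0.0592 = 2.6014.
So 2·log[Ag⁺] = 1·log(0.015) − log Q = -1.8239 − (2.6014) = -4.4253; log[Ag⁺] = -4.4253 / 2 = -2.2127; [Ag⁺] = 10^(-2.2127) ≈ 0.0061 M.

0.0061 M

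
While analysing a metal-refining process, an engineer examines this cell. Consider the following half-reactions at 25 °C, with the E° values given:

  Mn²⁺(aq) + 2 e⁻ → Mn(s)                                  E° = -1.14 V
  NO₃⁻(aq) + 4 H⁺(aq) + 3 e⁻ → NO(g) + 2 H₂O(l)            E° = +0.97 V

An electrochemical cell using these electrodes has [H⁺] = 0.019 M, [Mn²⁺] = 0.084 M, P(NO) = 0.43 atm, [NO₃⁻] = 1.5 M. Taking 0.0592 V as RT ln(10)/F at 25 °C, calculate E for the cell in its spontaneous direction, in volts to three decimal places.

NO₃⁻/NO is the cathode (higher E°), Mn²⁺/Mn the anode: E°cell = +0.97 − (-1.14) = +2.11 V, n = 6.
Overall: 2 NO₃⁻(aq) + 8 H⁺(aq) + 3 Mn(s) → 2 NO(g) + 4 H₂O(l) + 3 Mn²⁺(aq)
Q = P(NO)^2·[Mn²⁺]^3 / ([NO₃⁻]^2·[H⁺]^8); log Q = 9.458.
E = E° − (0.0592/n) log Q = +2.11 − (0.0592/6)(9.458) = +2.017 V.

+2.017 V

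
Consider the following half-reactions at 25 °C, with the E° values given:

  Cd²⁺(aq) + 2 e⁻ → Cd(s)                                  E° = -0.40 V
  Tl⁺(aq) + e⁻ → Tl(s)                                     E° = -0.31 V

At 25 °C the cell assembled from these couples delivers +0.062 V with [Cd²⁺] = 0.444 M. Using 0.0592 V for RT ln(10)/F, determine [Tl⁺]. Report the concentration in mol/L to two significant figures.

0.22 M

Tl⁺/Tl is the cathode, Cd²⁺/Cd the anode: E°cell = +0.09 V, n = 2.
Overall reaction: 2 Tl⁺(aq) + Cd(s) → 2 Tl(s) + Cd²⁺(aq); Q = [Cd²⁺]^1/[Tl⁺]^2.
From E = E° − (0.0592/n) log Q: log Q = (E° − E)·n/0.0592 = (+0.09 − (+0.062))·2/0.0592 = 0.9459.
So 2·log[Tl⁺] = 1·log(0.444) − log Q = -0.3526 − (0.9459) = -1.2985; log[Tl⁺] = -1.2985 / 2 = -0.6492; [Tl⁺] = 10^(-0.6492) ≈ 0.22 M.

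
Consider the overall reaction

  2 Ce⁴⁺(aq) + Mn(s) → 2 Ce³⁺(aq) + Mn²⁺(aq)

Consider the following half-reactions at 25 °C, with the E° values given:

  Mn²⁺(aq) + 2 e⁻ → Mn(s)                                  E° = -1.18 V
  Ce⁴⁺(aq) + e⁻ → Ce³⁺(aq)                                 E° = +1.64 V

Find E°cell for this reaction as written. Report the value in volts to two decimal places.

+2.82 V

The Ce⁴⁺/Ce³⁺ couple has the higher reduction potential, so it is the cathode; Mn²⁺/Mn is oxidised at the anode.
E°cell = E°(cathode) − E°(anode) = (+1.64) − (-1.18) = +2.82 V.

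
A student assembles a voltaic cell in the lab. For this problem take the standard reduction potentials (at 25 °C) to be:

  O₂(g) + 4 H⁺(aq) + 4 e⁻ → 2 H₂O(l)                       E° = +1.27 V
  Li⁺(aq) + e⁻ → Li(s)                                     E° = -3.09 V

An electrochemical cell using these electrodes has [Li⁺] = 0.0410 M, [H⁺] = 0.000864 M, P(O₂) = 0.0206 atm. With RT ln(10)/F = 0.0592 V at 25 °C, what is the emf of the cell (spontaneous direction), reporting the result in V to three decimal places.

O₂/H₂O is the cathode (higher E°), Li⁺/Li the anode: E°cell = +1.27 − (-3.09) = +4.36 V, n = 4.
Overall: O₂(g) + 4 H⁺(aq) + 4 Li(s) → 2 H₂O(l) + 4 Li⁺(aq)
Q = [Li⁺]^4 / (P(O₂)·[H⁺]^4); log Q = 8.391.
E = E° − (0.0592/n) log Q = +4.36 − (0.0592/4)(8.391) = +4.236 V.

+4.236 V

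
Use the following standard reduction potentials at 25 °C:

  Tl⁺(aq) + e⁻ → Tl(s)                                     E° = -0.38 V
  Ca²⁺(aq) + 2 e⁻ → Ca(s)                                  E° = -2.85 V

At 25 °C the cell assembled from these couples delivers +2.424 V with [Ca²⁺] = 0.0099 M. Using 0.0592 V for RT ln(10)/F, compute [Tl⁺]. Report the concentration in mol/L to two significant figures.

Tl⁺/Tl is the cathode, Ca²⁺/Ca the anode: E°cell = +2.47 V, n = 2.
Overall reaction: 2 Tl⁺(aq) + Ca(s) → 2 Tl(s) + Ca²⁺(aq); Q = [Ca²⁺]^1/[Tl⁺]^2.
From E = E° − (0.0592/n) log Q: log Q = (E° − E)·n/0.0592 = (+2.47 − (+2.424))·2/0.0592 = 1.5541.
So 2·log[Tl⁺] = 1·log(0.0099) − log Q = -2.0044 − (1.5541) = -3.5585; log[Tl⁺] = -3.5585 / 2 = -1.7792; [Tl⁺] = 10^(-1.7792) ≈ 0.017 M.

0.017 M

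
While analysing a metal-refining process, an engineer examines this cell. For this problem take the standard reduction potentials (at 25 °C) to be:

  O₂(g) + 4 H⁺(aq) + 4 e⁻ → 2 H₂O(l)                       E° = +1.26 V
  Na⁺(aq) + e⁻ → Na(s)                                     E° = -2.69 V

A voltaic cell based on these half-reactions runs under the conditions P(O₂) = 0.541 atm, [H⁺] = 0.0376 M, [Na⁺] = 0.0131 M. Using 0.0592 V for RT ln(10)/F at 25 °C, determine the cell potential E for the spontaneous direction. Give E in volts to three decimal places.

O₂/H₂O is the cathode (higher E°), Na⁺/Na the anode: E°cell = +1.26 − (-2.69) = +3.95 V, n = 4.
Overall: O₂(g) + 4 H⁺(aq) + 4 Na(s) → 2 H₂O(l) + 4 Na⁺(aq)
Q = [Na⁺]^4 / (P(O₂)·[H⁺]^4); log Q = -1.565.
E = E° − (0.0592/n) log Q = +3.95 − (0.0592/4)(-1.565) = +3.973 V.

+3.973 V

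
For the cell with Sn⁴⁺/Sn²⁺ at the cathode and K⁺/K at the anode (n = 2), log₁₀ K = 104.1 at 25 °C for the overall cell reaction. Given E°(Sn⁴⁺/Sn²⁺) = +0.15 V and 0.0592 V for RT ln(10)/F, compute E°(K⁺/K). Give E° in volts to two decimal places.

-2.93 V

E°cell = (0.0592/n)·log K = (0.0592/2)(104.1) = +3.081 V.
Since Sn⁴⁺/Sn²⁺ is the cathode and K⁺/K the anode, E°cell = E°(Sn⁴⁺/Sn²⁺) − E°(K⁺/K).
So E°(K⁺/K) = E°(Sn⁴⁺/Sn²⁺) − E°cell = (+0.15) − (+3.081) = -2.93 V.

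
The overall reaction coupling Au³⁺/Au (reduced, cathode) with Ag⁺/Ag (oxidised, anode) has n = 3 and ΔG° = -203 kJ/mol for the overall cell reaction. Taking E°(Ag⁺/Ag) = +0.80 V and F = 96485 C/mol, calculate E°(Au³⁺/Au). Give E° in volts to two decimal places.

+1.50 V

E°cell = −ΔG°/(nF) = −(-203×10³)/((3)(96485)) = +0.701 V.
Since Au³⁺/Au is the cathode and Ag⁺/Ag the anode, E°cell = E°(Au³⁺/Au) − E°(Ag⁺/Ag).
So E°(Au³⁺/Au) = E°cell + E°(Ag⁺/Ag) = +0.701 + (+0.80) = +1.50 V.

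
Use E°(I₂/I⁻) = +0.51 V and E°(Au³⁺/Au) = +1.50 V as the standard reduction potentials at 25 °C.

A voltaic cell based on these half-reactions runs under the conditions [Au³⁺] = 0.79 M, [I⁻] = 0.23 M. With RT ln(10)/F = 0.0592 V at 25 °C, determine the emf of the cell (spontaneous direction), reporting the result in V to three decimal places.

Au³⁺/Au is the cathode (higher E°), I₂/I⁻ the anode: E°cell = +1.50 − (+0.51) = +0.99 V, n = 6.
Overall: 2 Au³⁺(aq) + 6 I⁻(aq) → 2 Au(s) + 3 I₂(s)
Q = 1 / ([Au³⁺]^2·[I⁻]^6); log Q = 4.034.
E = E° − (0.0592/n) log Q = +0.99 − (0.0592/6)(4.034) = +0.950 V.

+0.950 V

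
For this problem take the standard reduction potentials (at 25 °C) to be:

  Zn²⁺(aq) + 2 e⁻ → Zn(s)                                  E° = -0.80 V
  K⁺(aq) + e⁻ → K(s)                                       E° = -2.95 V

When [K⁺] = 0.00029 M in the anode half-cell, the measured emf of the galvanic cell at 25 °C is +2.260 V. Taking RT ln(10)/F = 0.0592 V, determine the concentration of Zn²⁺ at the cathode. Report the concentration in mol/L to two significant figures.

0.00044 M

Zn²⁺/Zn is the cathode, K⁺/K the anode: E°cell = +2.15 V, n = 2.
Overall reaction: Zn²⁺(aq) + 2 K(s) → Zn(s) + 2 K⁺(aq); Q = [K⁺]^2/[Zn²⁺]^1.
From E = E° − (0.0592/n) log Q: log Q = (E° − E)·n/0.0592 = (+2.15 − (+2.260))·2/0.0592 = -3.7162.
So 1·log[Zn²⁺] = 2·log(0.00029) − log Q = -7.0752 − (-3.7162) = -3.3590; [Zn²⁺] = 10^(-3.3590) ≈ 0.00044 M.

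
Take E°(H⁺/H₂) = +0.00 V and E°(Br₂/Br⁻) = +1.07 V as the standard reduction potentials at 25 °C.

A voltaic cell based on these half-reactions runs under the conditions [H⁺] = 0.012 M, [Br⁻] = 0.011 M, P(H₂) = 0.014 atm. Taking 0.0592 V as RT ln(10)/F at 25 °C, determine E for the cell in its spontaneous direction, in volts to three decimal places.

+1.245 V

Br₂/Br⁻ is the cathode (higher E°), H⁺/H₂ the anode: E°cell = +1.07 − (+0.00) = +1.07 V, n = 2.
Overall: Br₂(l) + H₂(g) → 2 Br⁻(aq) + 2 H⁺(aq)
Q = [Br⁻]^2·[H⁺]^2 / (P(H₂)); log Q = -5.905.
E = E° − (0.0592/n) log Q = +1.07 − (0.0592/2)(-5.905) = +1.245 V.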